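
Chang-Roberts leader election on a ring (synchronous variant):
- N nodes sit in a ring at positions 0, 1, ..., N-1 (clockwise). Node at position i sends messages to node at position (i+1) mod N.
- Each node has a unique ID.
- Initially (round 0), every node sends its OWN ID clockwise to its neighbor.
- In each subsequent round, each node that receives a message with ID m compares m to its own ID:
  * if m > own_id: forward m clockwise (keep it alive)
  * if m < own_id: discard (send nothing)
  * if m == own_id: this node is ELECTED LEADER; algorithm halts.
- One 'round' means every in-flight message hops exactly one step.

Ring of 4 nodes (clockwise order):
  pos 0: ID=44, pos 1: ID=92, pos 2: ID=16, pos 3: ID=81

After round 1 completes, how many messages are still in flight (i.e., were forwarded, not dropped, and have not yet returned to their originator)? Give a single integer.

Answer: 2

Derivation:
Round 1: pos1(id92) recv 44: drop; pos2(id16) recv 92: fwd; pos3(id81) recv 16: drop; pos0(id44) recv 81: fwd
After round 1: 2 messages still in flight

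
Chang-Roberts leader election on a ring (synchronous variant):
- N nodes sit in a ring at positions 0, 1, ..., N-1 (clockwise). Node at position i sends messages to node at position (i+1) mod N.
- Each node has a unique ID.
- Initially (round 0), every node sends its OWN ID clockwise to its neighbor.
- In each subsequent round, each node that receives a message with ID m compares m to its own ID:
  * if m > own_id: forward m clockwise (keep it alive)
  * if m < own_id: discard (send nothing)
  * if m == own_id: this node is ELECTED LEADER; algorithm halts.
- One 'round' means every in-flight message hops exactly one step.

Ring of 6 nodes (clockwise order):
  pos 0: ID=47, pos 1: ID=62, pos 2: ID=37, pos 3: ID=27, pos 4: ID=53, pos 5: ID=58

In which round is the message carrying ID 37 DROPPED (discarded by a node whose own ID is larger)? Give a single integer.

Answer: 2

Derivation:
Round 1: pos1(id62) recv 47: drop; pos2(id37) recv 62: fwd; pos3(id27) recv 37: fwd; pos4(id53) recv 27: drop; pos5(id58) recv 53: drop; pos0(id47) recv 58: fwd
Round 2: pos3(id27) recv 62: fwd; pos4(id53) recv 37: drop; pos1(id62) recv 58: drop
Round 3: pos4(id53) recv 62: fwd
Round 4: pos5(id58) recv 62: fwd
Round 5: pos0(id47) recv 62: fwd
Round 6: pos1(id62) recv 62: ELECTED
Message ID 37 originates at pos 2; dropped at pos 4 in round 2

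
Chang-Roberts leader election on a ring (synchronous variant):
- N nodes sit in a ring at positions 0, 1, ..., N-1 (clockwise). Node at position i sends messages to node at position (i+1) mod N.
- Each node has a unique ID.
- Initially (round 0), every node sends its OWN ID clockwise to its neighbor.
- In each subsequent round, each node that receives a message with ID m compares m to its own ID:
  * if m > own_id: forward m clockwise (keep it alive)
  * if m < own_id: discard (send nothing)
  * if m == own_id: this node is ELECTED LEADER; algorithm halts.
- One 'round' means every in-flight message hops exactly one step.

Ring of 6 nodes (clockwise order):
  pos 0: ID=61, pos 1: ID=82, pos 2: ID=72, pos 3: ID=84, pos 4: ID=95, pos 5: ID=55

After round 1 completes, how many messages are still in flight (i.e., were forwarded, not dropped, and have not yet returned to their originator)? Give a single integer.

Answer: 2

Derivation:
Round 1: pos1(id82) recv 61: drop; pos2(id72) recv 82: fwd; pos3(id84) recv 72: drop; pos4(id95) recv 84: drop; pos5(id55) recv 95: fwd; pos0(id61) recv 55: drop
After round 1: 2 messages still in flight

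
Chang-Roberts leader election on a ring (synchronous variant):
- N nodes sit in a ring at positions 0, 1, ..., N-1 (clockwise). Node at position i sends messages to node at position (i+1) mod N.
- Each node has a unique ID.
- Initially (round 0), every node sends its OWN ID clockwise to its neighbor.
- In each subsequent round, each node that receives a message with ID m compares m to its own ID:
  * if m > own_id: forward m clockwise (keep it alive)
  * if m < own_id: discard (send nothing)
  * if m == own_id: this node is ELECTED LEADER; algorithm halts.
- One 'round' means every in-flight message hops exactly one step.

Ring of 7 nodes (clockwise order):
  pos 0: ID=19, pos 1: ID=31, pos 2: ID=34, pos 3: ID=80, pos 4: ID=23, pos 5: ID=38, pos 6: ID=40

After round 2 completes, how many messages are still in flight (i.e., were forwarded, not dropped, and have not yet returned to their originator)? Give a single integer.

Round 1: pos1(id31) recv 19: drop; pos2(id34) recv 31: drop; pos3(id80) recv 34: drop; pos4(id23) recv 80: fwd; pos5(id38) recv 23: drop; pos6(id40) recv 38: drop; pos0(id19) recv 40: fwd
Round 2: pos5(id38) recv 80: fwd; pos1(id31) recv 40: fwd
After round 2: 2 messages still in flight

Answer: 2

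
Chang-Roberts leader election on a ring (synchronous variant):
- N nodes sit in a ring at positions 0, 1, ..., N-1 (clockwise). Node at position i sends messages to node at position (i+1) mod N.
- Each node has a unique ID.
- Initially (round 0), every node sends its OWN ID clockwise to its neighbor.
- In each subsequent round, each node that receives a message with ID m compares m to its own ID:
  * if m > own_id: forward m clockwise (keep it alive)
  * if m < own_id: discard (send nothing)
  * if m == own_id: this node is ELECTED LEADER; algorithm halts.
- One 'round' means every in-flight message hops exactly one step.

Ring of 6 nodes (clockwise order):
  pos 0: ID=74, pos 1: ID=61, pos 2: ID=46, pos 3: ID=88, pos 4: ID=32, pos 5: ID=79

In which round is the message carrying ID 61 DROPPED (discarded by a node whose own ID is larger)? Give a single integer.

Round 1: pos1(id61) recv 74: fwd; pos2(id46) recv 61: fwd; pos3(id88) recv 46: drop; pos4(id32) recv 88: fwd; pos5(id79) recv 32: drop; pos0(id74) recv 79: fwd
Round 2: pos2(id46) recv 74: fwd; pos3(id88) recv 61: drop; pos5(id79) recv 88: fwd; pos1(id61) recv 79: fwd
Round 3: pos3(id88) recv 74: drop; pos0(id74) recv 88: fwd; pos2(id46) recv 79: fwd
Round 4: pos1(id61) recv 88: fwd; pos3(id88) recv 79: drop
Round 5: pos2(id46) recv 88: fwd
Round 6: pos3(id88) recv 88: ELECTED
Message ID 61 originates at pos 1; dropped at pos 3 in round 2

Answer: 2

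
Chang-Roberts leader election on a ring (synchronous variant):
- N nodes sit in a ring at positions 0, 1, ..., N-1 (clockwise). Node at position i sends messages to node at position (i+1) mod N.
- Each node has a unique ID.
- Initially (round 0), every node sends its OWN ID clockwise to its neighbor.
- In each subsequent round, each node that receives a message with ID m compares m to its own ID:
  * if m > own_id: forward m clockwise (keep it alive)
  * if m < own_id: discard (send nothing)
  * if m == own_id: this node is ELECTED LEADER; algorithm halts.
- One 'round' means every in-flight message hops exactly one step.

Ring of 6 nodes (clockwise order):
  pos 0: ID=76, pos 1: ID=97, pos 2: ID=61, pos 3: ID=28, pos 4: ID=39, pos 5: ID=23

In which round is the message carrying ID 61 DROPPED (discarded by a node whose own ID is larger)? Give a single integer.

Answer: 4

Derivation:
Round 1: pos1(id97) recv 76: drop; pos2(id61) recv 97: fwd; pos3(id28) recv 61: fwd; pos4(id39) recv 28: drop; pos5(id23) recv 39: fwd; pos0(id76) recv 23: drop
Round 2: pos3(id28) recv 97: fwd; pos4(id39) recv 61: fwd; pos0(id76) recv 39: drop
Round 3: pos4(id39) recv 97: fwd; pos5(id23) recv 61: fwd
Round 4: pos5(id23) recv 97: fwd; pos0(id76) recv 61: drop
Round 5: pos0(id76) recv 97: fwd
Round 6: pos1(id97) recv 97: ELECTED
Message ID 61 originates at pos 2; dropped at pos 0 in round 4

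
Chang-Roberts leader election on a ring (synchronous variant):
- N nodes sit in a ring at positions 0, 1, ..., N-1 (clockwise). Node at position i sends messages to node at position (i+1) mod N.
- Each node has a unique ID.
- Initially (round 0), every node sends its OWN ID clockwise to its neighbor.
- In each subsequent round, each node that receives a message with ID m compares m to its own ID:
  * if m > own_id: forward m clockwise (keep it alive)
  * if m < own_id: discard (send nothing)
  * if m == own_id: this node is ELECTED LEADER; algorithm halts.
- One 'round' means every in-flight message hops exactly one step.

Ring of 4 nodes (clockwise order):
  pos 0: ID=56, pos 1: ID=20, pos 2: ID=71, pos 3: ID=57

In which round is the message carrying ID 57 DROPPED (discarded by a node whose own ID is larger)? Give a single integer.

Answer: 3

Derivation:
Round 1: pos1(id20) recv 56: fwd; pos2(id71) recv 20: drop; pos3(id57) recv 71: fwd; pos0(id56) recv 57: fwd
Round 2: pos2(id71) recv 56: drop; pos0(id56) recv 71: fwd; pos1(id20) recv 57: fwd
Round 3: pos1(id20) recv 71: fwd; pos2(id71) recv 57: drop
Round 4: pos2(id71) recv 71: ELECTED
Message ID 57 originates at pos 3; dropped at pos 2 in round 3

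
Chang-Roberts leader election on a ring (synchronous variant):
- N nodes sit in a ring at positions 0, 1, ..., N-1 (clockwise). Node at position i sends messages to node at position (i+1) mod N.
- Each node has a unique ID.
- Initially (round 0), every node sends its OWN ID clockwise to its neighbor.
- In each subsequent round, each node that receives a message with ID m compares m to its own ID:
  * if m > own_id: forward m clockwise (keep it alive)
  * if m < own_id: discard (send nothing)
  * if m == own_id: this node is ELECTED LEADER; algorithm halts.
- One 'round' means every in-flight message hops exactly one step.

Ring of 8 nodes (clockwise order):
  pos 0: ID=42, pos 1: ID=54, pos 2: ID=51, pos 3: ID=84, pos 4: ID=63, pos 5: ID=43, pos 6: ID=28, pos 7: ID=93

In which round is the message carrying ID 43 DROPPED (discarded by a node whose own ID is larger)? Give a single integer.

Round 1: pos1(id54) recv 42: drop; pos2(id51) recv 54: fwd; pos3(id84) recv 51: drop; pos4(id63) recv 84: fwd; pos5(id43) recv 63: fwd; pos6(id28) recv 43: fwd; pos7(id93) recv 28: drop; pos0(id42) recv 93: fwd
Round 2: pos3(id84) recv 54: drop; pos5(id43) recv 84: fwd; pos6(id28) recv 63: fwd; pos7(id93) recv 43: drop; pos1(id54) recv 93: fwd
Round 3: pos6(id28) recv 84: fwd; pos7(id93) recv 63: drop; pos2(id51) recv 93: fwd
Round 4: pos7(id93) recv 84: drop; pos3(id84) recv 93: fwd
Round 5: pos4(id63) recv 93: fwd
Round 6: pos5(id43) recv 93: fwd
Round 7: pos6(id28) recv 93: fwd
Round 8: pos7(id93) recv 93: ELECTED
Message ID 43 originates at pos 5; dropped at pos 7 in round 2

Answer: 2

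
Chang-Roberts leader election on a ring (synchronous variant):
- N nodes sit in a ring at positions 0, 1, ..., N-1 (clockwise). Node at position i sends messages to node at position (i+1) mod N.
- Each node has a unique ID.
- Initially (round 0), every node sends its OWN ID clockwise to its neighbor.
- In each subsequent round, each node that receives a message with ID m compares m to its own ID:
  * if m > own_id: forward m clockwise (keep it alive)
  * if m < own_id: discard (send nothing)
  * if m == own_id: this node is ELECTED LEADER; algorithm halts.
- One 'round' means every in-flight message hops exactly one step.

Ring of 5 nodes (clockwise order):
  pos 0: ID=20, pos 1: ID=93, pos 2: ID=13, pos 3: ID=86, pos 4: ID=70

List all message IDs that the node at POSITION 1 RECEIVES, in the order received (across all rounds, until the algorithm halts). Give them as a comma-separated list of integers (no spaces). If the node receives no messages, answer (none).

Answer: 20,70,86,93

Derivation:
Round 1: pos1(id93) recv 20: drop; pos2(id13) recv 93: fwd; pos3(id86) recv 13: drop; pos4(id70) recv 86: fwd; pos0(id20) recv 70: fwd
Round 2: pos3(id86) recv 93: fwd; pos0(id20) recv 86: fwd; pos1(id93) recv 70: drop
Round 3: pos4(id70) recv 93: fwd; pos1(id93) recv 86: drop
Round 4: pos0(id20) recv 93: fwd
Round 5: pos1(id93) recv 93: ELECTED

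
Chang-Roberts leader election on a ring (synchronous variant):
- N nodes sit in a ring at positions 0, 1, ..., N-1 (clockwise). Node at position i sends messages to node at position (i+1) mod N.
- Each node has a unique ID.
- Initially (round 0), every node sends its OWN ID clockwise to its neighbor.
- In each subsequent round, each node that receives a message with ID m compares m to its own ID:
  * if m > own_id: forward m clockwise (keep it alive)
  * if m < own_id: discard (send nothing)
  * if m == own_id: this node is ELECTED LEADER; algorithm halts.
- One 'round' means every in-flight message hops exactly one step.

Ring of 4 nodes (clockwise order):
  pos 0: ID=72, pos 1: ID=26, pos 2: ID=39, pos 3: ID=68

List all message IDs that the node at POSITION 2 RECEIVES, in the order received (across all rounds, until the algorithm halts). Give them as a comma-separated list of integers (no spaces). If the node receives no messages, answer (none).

Answer: 26,72

Derivation:
Round 1: pos1(id26) recv 72: fwd; pos2(id39) recv 26: drop; pos3(id68) recv 39: drop; pos0(id72) recv 68: drop
Round 2: pos2(id39) recv 72: fwd
Round 3: pos3(id68) recv 72: fwd
Round 4: pos0(id72) recv 72: ELECTED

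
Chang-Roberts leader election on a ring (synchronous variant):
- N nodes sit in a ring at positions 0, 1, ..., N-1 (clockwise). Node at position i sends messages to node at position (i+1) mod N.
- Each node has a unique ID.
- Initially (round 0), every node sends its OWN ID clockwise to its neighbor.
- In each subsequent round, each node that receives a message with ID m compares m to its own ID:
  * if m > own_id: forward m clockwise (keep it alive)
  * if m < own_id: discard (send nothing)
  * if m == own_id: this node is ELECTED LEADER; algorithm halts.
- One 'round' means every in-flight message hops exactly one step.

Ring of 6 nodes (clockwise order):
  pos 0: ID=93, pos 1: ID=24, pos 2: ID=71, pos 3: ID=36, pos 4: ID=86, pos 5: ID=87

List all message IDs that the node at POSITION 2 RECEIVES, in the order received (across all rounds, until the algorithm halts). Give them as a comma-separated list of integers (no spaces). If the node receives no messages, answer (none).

Answer: 24,93

Derivation:
Round 1: pos1(id24) recv 93: fwd; pos2(id71) recv 24: drop; pos3(id36) recv 71: fwd; pos4(id86) recv 36: drop; pos5(id87) recv 86: drop; pos0(id93) recv 87: drop
Round 2: pos2(id71) recv 93: fwd; pos4(id86) recv 71: drop
Round 3: pos3(id36) recv 93: fwd
Round 4: pos4(id86) recv 93: fwd
Round 5: pos5(id87) recv 93: fwd
Round 6: pos0(id93) recv 93: ELECTED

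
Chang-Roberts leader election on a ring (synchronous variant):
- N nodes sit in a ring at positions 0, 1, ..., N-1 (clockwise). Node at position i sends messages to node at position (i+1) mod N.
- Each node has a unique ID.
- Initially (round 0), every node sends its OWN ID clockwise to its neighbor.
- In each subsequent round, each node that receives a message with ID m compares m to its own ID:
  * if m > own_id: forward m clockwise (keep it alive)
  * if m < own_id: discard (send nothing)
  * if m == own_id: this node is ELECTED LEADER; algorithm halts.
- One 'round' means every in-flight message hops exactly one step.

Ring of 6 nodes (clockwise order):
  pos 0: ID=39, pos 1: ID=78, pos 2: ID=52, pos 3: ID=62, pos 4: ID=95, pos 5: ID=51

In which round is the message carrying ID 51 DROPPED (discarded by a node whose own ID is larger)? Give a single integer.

Answer: 2

Derivation:
Round 1: pos1(id78) recv 39: drop; pos2(id52) recv 78: fwd; pos3(id62) recv 52: drop; pos4(id95) recv 62: drop; pos5(id51) recv 95: fwd; pos0(id39) recv 51: fwd
Round 2: pos3(id62) recv 78: fwd; pos0(id39) recv 95: fwd; pos1(id78) recv 51: drop
Round 3: pos4(id95) recv 78: drop; pos1(id78) recv 95: fwd
Round 4: pos2(id52) recv 95: fwd
Round 5: pos3(id62) recv 95: fwd
Round 6: pos4(id95) recv 95: ELECTED
Message ID 51 originates at pos 5; dropped at pos 1 in round 2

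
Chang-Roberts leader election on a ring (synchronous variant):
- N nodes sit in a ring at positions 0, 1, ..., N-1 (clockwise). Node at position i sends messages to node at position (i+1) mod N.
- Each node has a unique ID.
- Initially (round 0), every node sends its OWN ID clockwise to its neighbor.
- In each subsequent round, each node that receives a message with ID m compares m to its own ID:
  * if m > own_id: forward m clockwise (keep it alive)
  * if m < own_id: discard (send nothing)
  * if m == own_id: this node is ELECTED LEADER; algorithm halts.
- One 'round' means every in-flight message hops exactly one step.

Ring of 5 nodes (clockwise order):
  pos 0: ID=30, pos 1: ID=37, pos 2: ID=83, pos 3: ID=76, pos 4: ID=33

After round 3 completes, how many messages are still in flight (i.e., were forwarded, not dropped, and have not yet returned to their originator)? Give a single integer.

Answer: 2

Derivation:
Round 1: pos1(id37) recv 30: drop; pos2(id83) recv 37: drop; pos3(id76) recv 83: fwd; pos4(id33) recv 76: fwd; pos0(id30) recv 33: fwd
Round 2: pos4(id33) recv 83: fwd; pos0(id30) recv 76: fwd; pos1(id37) recv 33: drop
Round 3: pos0(id30) recv 83: fwd; pos1(id37) recv 76: fwd
After round 3: 2 messages still in flight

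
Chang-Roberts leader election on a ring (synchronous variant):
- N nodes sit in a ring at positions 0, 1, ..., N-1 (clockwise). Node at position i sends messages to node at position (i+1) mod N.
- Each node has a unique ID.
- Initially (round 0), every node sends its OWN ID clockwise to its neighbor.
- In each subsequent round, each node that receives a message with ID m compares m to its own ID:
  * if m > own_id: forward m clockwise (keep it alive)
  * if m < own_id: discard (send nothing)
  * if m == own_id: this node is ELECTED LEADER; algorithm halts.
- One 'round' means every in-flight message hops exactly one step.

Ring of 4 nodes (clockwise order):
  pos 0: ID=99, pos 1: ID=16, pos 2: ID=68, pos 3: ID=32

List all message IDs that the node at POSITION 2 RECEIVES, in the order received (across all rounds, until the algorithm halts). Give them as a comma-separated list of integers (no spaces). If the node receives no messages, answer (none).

Round 1: pos1(id16) recv 99: fwd; pos2(id68) recv 16: drop; pos3(id32) recv 68: fwd; pos0(id99) recv 32: drop
Round 2: pos2(id68) recv 99: fwd; pos0(id99) recv 68: drop
Round 3: pos3(id32) recv 99: fwd
Round 4: pos0(id99) recv 99: ELECTED

Answer: 16,99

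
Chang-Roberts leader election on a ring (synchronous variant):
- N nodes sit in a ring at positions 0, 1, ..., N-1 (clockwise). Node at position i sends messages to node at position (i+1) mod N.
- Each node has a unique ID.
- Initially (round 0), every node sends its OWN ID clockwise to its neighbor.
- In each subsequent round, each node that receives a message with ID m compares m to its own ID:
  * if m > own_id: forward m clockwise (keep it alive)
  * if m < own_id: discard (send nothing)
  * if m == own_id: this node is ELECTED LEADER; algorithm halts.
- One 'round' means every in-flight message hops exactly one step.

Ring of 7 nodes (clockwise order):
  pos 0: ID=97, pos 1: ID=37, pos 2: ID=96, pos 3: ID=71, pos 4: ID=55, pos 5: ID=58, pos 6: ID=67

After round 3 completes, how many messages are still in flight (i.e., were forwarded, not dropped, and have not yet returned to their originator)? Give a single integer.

Round 1: pos1(id37) recv 97: fwd; pos2(id96) recv 37: drop; pos3(id71) recv 96: fwd; pos4(id55) recv 71: fwd; pos5(id58) recv 55: drop; pos6(id67) recv 58: drop; pos0(id97) recv 67: drop
Round 2: pos2(id96) recv 97: fwd; pos4(id55) recv 96: fwd; pos5(id58) recv 71: fwd
Round 3: pos3(id71) recv 97: fwd; pos5(id58) recv 96: fwd; pos6(id67) recv 71: fwd
After round 3: 3 messages still in flight

Answer: 3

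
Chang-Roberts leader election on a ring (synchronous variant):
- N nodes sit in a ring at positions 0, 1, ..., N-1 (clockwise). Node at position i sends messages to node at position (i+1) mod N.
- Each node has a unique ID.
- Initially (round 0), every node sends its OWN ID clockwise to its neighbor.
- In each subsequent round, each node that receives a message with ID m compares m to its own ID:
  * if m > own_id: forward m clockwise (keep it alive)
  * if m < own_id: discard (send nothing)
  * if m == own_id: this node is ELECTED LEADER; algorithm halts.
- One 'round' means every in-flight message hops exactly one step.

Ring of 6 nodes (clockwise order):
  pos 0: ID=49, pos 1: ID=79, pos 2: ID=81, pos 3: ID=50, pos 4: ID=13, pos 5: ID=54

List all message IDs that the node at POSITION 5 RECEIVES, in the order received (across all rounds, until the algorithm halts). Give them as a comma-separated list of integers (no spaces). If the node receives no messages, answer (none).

Answer: 13,50,81

Derivation:
Round 1: pos1(id79) recv 49: drop; pos2(id81) recv 79: drop; pos3(id50) recv 81: fwd; pos4(id13) recv 50: fwd; pos5(id54) recv 13: drop; pos0(id49) recv 54: fwd
Round 2: pos4(id13) recv 81: fwd; pos5(id54) recv 50: drop; pos1(id79) recv 54: drop
Round 3: pos5(id54) recv 81: fwd
Round 4: pos0(id49) recv 81: fwd
Round 5: pos1(id79) recv 81: fwd
Round 6: pos2(id81) recv 81: ELECTED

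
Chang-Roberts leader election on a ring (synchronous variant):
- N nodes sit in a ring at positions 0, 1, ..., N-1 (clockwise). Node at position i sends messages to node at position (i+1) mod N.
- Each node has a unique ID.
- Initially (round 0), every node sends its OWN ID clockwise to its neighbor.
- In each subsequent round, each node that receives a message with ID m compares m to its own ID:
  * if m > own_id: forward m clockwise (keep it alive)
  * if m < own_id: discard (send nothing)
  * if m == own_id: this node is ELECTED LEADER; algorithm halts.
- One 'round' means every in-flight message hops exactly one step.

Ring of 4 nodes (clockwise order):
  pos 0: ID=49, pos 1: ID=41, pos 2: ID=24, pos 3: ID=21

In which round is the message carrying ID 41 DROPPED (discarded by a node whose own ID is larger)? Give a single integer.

Answer: 3

Derivation:
Round 1: pos1(id41) recv 49: fwd; pos2(id24) recv 41: fwd; pos3(id21) recv 24: fwd; pos0(id49) recv 21: drop
Round 2: pos2(id24) recv 49: fwd; pos3(id21) recv 41: fwd; pos0(id49) recv 24: drop
Round 3: pos3(id21) recv 49: fwd; pos0(id49) recv 41: drop
Round 4: pos0(id49) recv 49: ELECTED
Message ID 41 originates at pos 1; dropped at pos 0 in round 3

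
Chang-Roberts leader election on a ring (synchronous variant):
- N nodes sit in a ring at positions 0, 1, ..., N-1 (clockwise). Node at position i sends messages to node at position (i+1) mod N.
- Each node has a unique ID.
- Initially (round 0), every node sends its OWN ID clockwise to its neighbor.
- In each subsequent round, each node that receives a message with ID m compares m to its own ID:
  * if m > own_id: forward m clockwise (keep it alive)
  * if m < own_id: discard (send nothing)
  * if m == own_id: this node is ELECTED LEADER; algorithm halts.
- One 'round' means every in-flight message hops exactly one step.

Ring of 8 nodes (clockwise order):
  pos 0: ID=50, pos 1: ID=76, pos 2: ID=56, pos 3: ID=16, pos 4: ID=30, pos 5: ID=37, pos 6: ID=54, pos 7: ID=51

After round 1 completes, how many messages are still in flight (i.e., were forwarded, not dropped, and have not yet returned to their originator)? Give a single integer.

Round 1: pos1(id76) recv 50: drop; pos2(id56) recv 76: fwd; pos3(id16) recv 56: fwd; pos4(id30) recv 16: drop; pos5(id37) recv 30: drop; pos6(id54) recv 37: drop; pos7(id51) recv 54: fwd; pos0(id50) recv 51: fwd
After round 1: 4 messages still in flight

Answer: 4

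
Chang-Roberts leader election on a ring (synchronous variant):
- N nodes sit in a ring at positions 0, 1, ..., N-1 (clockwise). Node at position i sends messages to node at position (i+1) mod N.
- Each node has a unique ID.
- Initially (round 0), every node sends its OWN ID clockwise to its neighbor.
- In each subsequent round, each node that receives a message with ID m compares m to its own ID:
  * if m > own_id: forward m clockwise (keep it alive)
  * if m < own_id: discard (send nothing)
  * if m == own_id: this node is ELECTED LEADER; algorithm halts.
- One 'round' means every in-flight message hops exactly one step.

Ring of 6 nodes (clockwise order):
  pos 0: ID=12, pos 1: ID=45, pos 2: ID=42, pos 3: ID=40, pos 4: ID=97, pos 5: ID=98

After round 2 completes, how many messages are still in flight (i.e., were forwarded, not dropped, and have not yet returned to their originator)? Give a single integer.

Answer: 2

Derivation:
Round 1: pos1(id45) recv 12: drop; pos2(id42) recv 45: fwd; pos3(id40) recv 42: fwd; pos4(id97) recv 40: drop; pos5(id98) recv 97: drop; pos0(id12) recv 98: fwd
Round 2: pos3(id40) recv 45: fwd; pos4(id97) recv 42: drop; pos1(id45) recv 98: fwd
After round 2: 2 messages still in flight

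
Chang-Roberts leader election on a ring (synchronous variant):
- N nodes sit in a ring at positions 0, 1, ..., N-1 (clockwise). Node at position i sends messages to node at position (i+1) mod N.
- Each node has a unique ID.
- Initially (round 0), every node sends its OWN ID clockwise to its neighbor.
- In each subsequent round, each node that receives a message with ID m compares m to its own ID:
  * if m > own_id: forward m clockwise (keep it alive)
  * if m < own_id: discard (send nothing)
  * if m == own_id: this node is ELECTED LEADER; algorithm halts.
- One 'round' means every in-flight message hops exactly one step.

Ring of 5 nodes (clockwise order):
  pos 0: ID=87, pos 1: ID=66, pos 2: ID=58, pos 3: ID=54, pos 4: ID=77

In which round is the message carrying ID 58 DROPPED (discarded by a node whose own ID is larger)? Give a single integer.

Answer: 2

Derivation:
Round 1: pos1(id66) recv 87: fwd; pos2(id58) recv 66: fwd; pos3(id54) recv 58: fwd; pos4(id77) recv 54: drop; pos0(id87) recv 77: drop
Round 2: pos2(id58) recv 87: fwd; pos3(id54) recv 66: fwd; pos4(id77) recv 58: drop
Round 3: pos3(id54) recv 87: fwd; pos4(id77) recv 66: drop
Round 4: pos4(id77) recv 87: fwd
Round 5: pos0(id87) recv 87: ELECTED
Message ID 58 originates at pos 2; dropped at pos 4 in round 2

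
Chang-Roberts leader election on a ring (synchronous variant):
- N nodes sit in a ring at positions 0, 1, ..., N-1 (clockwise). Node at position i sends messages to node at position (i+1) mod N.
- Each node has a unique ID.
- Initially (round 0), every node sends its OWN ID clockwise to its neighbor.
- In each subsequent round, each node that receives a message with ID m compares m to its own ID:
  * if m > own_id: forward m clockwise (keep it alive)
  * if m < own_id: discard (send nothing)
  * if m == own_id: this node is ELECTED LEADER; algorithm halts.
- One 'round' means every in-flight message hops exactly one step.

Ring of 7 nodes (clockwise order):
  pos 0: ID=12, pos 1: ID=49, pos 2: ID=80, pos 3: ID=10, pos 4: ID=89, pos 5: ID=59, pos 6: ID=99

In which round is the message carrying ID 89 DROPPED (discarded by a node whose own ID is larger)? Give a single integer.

Answer: 2

Derivation:
Round 1: pos1(id49) recv 12: drop; pos2(id80) recv 49: drop; pos3(id10) recv 80: fwd; pos4(id89) recv 10: drop; pos5(id59) recv 89: fwd; pos6(id99) recv 59: drop; pos0(id12) recv 99: fwd
Round 2: pos4(id89) recv 80: drop; pos6(id99) recv 89: drop; pos1(id49) recv 99: fwd
Round 3: pos2(id80) recv 99: fwd
Round 4: pos3(id10) recv 99: fwd
Round 5: pos4(id89) recv 99: fwd
Round 6: pos5(id59) recv 99: fwd
Round 7: pos6(id99) recv 99: ELECTED
Message ID 89 originates at pos 4; dropped at pos 6 in round 2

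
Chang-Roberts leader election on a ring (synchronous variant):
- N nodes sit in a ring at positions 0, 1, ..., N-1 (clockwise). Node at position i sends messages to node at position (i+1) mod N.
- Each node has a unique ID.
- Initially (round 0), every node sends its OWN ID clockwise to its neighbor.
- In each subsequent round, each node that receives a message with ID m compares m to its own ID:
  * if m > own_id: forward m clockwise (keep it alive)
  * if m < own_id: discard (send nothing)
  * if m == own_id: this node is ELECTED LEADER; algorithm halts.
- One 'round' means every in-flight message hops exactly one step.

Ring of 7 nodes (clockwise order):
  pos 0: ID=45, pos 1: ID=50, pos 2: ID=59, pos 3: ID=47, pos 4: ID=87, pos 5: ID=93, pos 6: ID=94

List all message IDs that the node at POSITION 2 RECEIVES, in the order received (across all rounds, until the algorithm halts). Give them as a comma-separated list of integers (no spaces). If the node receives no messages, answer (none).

Round 1: pos1(id50) recv 45: drop; pos2(id59) recv 50: drop; pos3(id47) recv 59: fwd; pos4(id87) recv 47: drop; pos5(id93) recv 87: drop; pos6(id94) recv 93: drop; pos0(id45) recv 94: fwd
Round 2: pos4(id87) recv 59: drop; pos1(id50) recv 94: fwd
Round 3: pos2(id59) recv 94: fwd
Round 4: pos3(id47) recv 94: fwd
Round 5: pos4(id87) recv 94: fwd
Round 6: pos5(id93) recv 94: fwd
Round 7: pos6(id94) recv 94: ELECTED

Answer: 50,94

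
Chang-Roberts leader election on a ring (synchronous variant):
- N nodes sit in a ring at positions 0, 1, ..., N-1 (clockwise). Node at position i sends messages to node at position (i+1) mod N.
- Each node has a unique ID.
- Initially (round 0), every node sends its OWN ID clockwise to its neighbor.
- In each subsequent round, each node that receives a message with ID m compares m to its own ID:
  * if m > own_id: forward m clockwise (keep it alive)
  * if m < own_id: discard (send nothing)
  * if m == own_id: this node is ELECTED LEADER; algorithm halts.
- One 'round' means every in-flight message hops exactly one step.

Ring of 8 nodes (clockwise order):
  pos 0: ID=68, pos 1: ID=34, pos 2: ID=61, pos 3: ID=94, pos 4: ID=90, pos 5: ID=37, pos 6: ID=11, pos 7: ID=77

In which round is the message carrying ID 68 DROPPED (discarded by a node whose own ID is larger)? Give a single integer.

Round 1: pos1(id34) recv 68: fwd; pos2(id61) recv 34: drop; pos3(id94) recv 61: drop; pos4(id90) recv 94: fwd; pos5(id37) recv 90: fwd; pos6(id11) recv 37: fwd; pos7(id77) recv 11: drop; pos0(id68) recv 77: fwd
Round 2: pos2(id61) recv 68: fwd; pos5(id37) recv 94: fwd; pos6(id11) recv 90: fwd; pos7(id77) recv 37: drop; pos1(id34) recv 77: fwd
Round 3: pos3(id94) recv 68: drop; pos6(id11) recv 94: fwd; pos7(id77) recv 90: fwd; pos2(id61) recv 77: fwd
Round 4: pos7(id77) recv 94: fwd; pos0(id68) recv 90: fwd; pos3(id94) recv 77: drop
Round 5: pos0(id68) recv 94: fwd; pos1(id34) recv 90: fwd
Round 6: pos1(id34) recv 94: fwd; pos2(id61) recv 90: fwd
Round 7: pos2(id61) recv 94: fwd; pos3(id94) recv 90: drop
Round 8: pos3(id94) recv 94: ELECTED
Message ID 68 originates at pos 0; dropped at pos 3 in round 3

Answer: 3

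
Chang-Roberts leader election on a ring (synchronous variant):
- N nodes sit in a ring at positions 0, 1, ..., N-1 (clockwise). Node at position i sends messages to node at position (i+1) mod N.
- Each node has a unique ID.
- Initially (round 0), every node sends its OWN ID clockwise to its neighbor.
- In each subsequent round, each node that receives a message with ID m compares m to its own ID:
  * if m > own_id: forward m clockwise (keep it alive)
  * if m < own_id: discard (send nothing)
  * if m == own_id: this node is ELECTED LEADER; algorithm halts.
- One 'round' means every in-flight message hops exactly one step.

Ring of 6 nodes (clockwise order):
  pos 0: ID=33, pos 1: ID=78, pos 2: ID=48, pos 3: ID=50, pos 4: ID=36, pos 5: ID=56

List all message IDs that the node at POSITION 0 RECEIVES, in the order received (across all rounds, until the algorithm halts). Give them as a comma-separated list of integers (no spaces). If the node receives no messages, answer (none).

Answer: 56,78

Derivation:
Round 1: pos1(id78) recv 33: drop; pos2(id48) recv 78: fwd; pos3(id50) recv 48: drop; pos4(id36) recv 50: fwd; pos5(id56) recv 36: drop; pos0(id33) recv 56: fwd
Round 2: pos3(id50) recv 78: fwd; pos5(id56) recv 50: drop; pos1(id78) recv 56: drop
Round 3: pos4(id36) recv 78: fwd
Round 4: pos5(id56) recv 78: fwd
Round 5: pos0(id33) recv 78: fwd
Round 6: pos1(id78) recv 78: ELECTED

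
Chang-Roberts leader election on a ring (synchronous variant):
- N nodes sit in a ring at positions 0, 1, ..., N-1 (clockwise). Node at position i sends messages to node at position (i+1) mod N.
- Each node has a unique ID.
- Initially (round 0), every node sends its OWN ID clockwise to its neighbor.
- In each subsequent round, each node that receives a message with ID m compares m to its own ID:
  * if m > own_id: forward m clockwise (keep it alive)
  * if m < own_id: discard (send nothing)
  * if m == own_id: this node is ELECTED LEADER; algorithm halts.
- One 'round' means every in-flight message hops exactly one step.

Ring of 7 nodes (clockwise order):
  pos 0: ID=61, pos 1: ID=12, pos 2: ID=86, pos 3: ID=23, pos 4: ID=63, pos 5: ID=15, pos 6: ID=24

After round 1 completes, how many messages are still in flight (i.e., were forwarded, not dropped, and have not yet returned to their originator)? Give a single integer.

Answer: 3

Derivation:
Round 1: pos1(id12) recv 61: fwd; pos2(id86) recv 12: drop; pos3(id23) recv 86: fwd; pos4(id63) recv 23: drop; pos5(id15) recv 63: fwd; pos6(id24) recv 15: drop; pos0(id61) recv 24: drop
After round 1: 3 messages still in flight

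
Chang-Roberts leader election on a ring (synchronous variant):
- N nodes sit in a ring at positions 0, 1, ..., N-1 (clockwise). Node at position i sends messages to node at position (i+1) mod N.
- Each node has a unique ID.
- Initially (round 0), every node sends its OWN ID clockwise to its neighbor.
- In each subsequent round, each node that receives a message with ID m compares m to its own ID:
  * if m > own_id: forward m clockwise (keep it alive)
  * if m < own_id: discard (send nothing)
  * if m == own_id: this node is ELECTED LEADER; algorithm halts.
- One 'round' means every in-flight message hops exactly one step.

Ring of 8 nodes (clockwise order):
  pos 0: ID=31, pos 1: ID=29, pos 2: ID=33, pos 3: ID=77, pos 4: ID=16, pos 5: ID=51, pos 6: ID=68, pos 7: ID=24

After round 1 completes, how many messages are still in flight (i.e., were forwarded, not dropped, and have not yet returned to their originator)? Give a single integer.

Answer: 3

Derivation:
Round 1: pos1(id29) recv 31: fwd; pos2(id33) recv 29: drop; pos3(id77) recv 33: drop; pos4(id16) recv 77: fwd; pos5(id51) recv 16: drop; pos6(id68) recv 51: drop; pos7(id24) recv 68: fwd; pos0(id31) recv 24: drop
After round 1: 3 messages still in flight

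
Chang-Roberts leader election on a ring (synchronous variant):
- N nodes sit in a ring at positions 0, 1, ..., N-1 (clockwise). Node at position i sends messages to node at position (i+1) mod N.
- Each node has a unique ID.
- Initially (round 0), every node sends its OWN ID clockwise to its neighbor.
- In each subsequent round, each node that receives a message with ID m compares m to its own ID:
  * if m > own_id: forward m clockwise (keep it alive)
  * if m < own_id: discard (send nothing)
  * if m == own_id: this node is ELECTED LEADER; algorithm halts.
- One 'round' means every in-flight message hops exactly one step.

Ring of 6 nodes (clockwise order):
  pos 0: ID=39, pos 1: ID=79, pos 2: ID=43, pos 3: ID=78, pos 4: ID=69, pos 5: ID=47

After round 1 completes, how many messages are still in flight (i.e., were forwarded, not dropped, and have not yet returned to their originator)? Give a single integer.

Round 1: pos1(id79) recv 39: drop; pos2(id43) recv 79: fwd; pos3(id78) recv 43: drop; pos4(id69) recv 78: fwd; pos5(id47) recv 69: fwd; pos0(id39) recv 47: fwd
After round 1: 4 messages still in flight

Answer: 4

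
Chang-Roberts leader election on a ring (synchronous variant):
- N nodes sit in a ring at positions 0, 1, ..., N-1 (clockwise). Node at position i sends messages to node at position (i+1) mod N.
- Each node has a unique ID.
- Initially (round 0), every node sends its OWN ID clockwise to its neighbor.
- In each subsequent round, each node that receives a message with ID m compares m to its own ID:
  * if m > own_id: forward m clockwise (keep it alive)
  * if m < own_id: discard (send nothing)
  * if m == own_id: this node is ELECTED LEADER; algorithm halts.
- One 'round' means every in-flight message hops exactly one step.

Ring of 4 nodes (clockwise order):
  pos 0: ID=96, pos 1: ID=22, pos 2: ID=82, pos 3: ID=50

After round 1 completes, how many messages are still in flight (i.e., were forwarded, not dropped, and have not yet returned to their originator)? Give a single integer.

Answer: 2

Derivation:
Round 1: pos1(id22) recv 96: fwd; pos2(id82) recv 22: drop; pos3(id50) recv 82: fwd; pos0(id96) recv 50: drop
After round 1: 2 messages still in flight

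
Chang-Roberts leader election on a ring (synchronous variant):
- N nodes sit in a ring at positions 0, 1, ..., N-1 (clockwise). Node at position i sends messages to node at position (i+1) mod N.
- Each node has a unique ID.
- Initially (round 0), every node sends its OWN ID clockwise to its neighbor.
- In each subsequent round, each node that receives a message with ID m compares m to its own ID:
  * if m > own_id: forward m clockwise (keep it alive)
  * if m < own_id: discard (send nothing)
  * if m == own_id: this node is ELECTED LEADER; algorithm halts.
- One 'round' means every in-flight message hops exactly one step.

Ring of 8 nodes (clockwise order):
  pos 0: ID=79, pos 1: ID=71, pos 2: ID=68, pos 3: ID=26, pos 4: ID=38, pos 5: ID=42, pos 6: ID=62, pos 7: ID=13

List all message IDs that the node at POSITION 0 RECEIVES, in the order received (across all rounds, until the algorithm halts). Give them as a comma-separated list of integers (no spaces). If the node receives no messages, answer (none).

Answer: 13,62,68,71,79

Derivation:
Round 1: pos1(id71) recv 79: fwd; pos2(id68) recv 71: fwd; pos3(id26) recv 68: fwd; pos4(id38) recv 26: drop; pos5(id42) recv 38: drop; pos6(id62) recv 42: drop; pos7(id13) recv 62: fwd; pos0(id79) recv 13: drop
Round 2: pos2(id68) recv 79: fwd; pos3(id26) recv 71: fwd; pos4(id38) recv 68: fwd; pos0(id79) recv 62: drop
Round 3: pos3(id26) recv 79: fwd; pos4(id38) recv 71: fwd; pos5(id42) recv 68: fwd
Round 4: pos4(id38) recv 79: fwd; pos5(id42) recv 71: fwd; pos6(id62) recv 68: fwd
Round 5: pos5(id42) recv 79: fwd; pos6(id62) recv 71: fwd; pos7(id13) recv 68: fwd
Round 6: pos6(id62) recv 79: fwd; pos7(id13) recv 71: fwd; pos0(id79) recv 68: drop
Round 7: pos7(id13) recv 79: fwd; pos0(id79) recv 71: drop
Round 8: pos0(id79) recv 79: ELECTED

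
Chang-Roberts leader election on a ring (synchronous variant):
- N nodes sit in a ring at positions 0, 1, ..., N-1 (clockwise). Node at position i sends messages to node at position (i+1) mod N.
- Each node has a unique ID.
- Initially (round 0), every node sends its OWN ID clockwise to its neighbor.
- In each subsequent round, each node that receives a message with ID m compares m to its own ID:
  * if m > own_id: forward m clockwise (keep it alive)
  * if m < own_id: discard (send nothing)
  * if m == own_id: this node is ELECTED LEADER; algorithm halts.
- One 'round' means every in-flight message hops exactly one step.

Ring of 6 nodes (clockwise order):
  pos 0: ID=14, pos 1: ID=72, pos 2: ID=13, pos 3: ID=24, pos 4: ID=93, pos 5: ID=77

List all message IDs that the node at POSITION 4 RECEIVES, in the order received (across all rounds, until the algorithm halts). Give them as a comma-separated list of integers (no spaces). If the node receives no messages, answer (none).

Round 1: pos1(id72) recv 14: drop; pos2(id13) recv 72: fwd; pos3(id24) recv 13: drop; pos4(id93) recv 24: drop; pos5(id77) recv 93: fwd; pos0(id14) recv 77: fwd
Round 2: pos3(id24) recv 72: fwd; pos0(id14) recv 93: fwd; pos1(id72) recv 77: fwd
Round 3: pos4(id93) recv 72: drop; pos1(id72) recv 93: fwd; pos2(id13) recv 77: fwd
Round 4: pos2(id13) recv 93: fwd; pos3(id24) recv 77: fwd
Round 5: pos3(id24) recv 93: fwd; pos4(id93) recv 77: drop
Round 6: pos4(id93) recv 93: ELECTED

Answer: 24,72,77,93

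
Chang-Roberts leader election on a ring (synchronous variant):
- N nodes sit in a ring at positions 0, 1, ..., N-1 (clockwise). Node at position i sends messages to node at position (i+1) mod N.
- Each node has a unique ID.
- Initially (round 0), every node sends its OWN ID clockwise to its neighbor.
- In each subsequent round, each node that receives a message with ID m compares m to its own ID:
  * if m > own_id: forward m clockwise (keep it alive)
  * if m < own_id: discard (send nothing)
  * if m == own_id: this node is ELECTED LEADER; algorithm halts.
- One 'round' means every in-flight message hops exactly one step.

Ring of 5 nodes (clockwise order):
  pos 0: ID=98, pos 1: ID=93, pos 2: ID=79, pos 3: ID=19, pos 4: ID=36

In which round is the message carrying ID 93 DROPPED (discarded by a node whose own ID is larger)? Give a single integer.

Round 1: pos1(id93) recv 98: fwd; pos2(id79) recv 93: fwd; pos3(id19) recv 79: fwd; pos4(id36) recv 19: drop; pos0(id98) recv 36: drop
Round 2: pos2(id79) recv 98: fwd; pos3(id19) recv 93: fwd; pos4(id36) recv 79: fwd
Round 3: pos3(id19) recv 98: fwd; pos4(id36) recv 93: fwd; pos0(id98) recv 79: drop
Round 4: pos4(id36) recv 98: fwd; pos0(id98) recv 93: drop
Round 5: pos0(id98) recv 98: ELECTED
Message ID 93 originates at pos 1; dropped at pos 0 in round 4

Answer: 4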